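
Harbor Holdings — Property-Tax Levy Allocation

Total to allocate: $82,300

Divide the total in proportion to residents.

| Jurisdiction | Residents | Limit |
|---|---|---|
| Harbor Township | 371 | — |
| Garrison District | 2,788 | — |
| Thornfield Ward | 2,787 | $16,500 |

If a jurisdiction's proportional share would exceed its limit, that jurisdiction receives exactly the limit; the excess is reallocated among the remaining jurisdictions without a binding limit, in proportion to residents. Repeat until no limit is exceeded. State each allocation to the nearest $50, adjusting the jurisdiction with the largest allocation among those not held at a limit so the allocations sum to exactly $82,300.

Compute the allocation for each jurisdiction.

Residents total: 5,946.
Unconstrained shares: Harbor Township 5,135.10; Garrison District 38,589.37; Thornfield Ward 38,575.53.
Capped: Thornfield Ward ($16,500); balance $65,800 reallocated over remaining residents 3,159.
Shares after redistribution: Harbor Township 7,727.70 → $7,750; Garrison District 58,072.30 → $58,050.

Harbor Township: $7,750; Garrison District: $58,050; Thornfield Ward: $16,500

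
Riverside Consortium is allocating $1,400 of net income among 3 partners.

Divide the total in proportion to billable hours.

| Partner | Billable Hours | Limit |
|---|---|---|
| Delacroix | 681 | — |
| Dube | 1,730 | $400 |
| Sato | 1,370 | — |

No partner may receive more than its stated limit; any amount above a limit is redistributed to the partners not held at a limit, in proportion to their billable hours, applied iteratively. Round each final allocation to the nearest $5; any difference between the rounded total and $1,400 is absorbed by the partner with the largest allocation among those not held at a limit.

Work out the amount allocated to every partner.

Delacroix: $330 · Dube: $400 · Sato: $670

Total billable hours = 3,781.
Proportional shares (ignoring caps): Delacroix 252.16; Dube 640.57; Sato 507.27.
Cap binds for Dube ($400); balance $1,000 reallocated over remaining billable hours 2,051.
Remaining shares: Delacroix 332.03 → $330; Sato 667.97 → $670.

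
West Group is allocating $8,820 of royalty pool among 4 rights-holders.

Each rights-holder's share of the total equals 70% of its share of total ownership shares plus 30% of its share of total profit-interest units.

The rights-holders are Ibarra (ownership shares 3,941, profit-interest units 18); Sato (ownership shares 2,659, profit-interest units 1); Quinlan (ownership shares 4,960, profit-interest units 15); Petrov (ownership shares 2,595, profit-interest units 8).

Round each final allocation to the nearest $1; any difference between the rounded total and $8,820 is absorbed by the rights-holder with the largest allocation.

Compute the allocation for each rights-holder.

Ownership shares total 14,155; profit-interest units total 42.
Composite weights (70% ownership shares + 30% profit-interest units): Ibarra 0.3235; Sato 0.1386; Quinlan 0.3524; Petrov 0.1855.
Proportional shares: Ibarra 2,852.95; Sato 1,222.78; Quinlan 3,108.41; Petrov 1,635.86.
After rounding ($1): Ibarra $2,853; Sato $1,223; Quinlan $3,108; Petrov $1,636. Sum = $8,820.
Rounded total matches; no reconciliation needed.

Ibarra: $2,853; Sato: $1,223; Quinlan: $3,108; Petrov: $1,636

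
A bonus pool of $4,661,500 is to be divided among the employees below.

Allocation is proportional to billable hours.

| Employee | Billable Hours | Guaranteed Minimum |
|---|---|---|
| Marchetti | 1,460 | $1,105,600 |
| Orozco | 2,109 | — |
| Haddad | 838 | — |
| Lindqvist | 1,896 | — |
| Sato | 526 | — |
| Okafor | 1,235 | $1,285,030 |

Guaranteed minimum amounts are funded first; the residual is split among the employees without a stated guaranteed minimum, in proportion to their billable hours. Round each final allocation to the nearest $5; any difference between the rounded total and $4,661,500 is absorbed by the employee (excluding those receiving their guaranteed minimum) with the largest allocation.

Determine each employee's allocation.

Fund the minimums — Marchetti $1,105,600; Okafor $1,285,030. Remaining pool $2,270,870.
Remaining pool split over remaining billable hours 5,369: Orozco 892,021.76 → $892,020; Haddad 354,440.13 → $354,440; Lindqvist 801,931.37 → $801,930; Sato 222,476.74 → $222,475.
Rounding difference +$5 applied to Orozco → $892,025.

Marchetti: $1,105,600; Orozco: $892,025; Haddad: $354,440; Lindqvist: $801,930; Sato: $222,475; Okafor: $1,285,030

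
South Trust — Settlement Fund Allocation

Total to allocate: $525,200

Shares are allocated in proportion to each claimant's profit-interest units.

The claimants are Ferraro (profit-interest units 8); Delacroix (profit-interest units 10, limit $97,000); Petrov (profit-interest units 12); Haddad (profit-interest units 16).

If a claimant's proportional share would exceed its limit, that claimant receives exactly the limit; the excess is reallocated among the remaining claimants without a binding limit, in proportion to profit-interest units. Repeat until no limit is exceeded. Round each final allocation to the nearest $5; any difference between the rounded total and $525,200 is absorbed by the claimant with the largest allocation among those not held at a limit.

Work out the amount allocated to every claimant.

Sum of profit-interest units: 46.
Unconstrained shares: Ferraro 91,339.13; Delacroix 114,173.91; Petrov 137,008.70; Haddad 182,678.26.
Cap binds for Delacroix ($97,000); residual $428,200 reallocated over remaining profit-interest units 36.
Shares after redistribution: Ferraro 95,155.56 → $95,155; Petrov 142,733.33 → $142,735; Haddad 190,311.11 → $190,310.

Ferraro: $95,155 · Delacroix: $97,000 · Petrov: $142,735 · Haddad: $190,310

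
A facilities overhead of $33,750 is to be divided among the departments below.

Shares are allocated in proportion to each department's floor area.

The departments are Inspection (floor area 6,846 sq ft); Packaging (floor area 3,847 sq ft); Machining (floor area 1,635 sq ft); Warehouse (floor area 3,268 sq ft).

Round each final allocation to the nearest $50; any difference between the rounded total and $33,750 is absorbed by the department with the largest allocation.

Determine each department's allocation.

Floor area total: 15,596.
Proportional shares: Inspection 6,846/15,596 × $33,750 = 14,814.86; Packaging 3,847/15,596 × $33,750 = 8,324.97; Machining 1,635/15,596 × $33,750 = 3,538.17; Warehouse 3,268/15,596 × $33,750 = 7,072.01.
Rounded to nearest $50: Inspection $14,800; Packaging $8,300; Machining $3,550; Warehouse $7,050. Sum = $33,700.
Difference $33,750 − $33,700 = +$50 applied to largest allocation (Inspection): Inspection becomes $14,850.

Inspection: $14,850; Packaging: $8,300; Machining: $3,550; Warehouse: $7,050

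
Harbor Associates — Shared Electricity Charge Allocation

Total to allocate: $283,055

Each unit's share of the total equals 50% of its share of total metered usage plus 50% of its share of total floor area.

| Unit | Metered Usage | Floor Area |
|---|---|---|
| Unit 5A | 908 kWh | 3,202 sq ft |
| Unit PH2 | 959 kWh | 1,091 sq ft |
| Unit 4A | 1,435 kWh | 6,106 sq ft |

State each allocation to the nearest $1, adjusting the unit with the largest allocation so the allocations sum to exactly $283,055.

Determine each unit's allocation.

Totals — metered usage 3,302, floor area 10,399.
Blended shares (50% metered usage + 50% floor area): Unit 5A 0.2914; Unit PH2 0.1977; Unit 4A 0.5109.
Proportional shares: Unit 5A 82,496.25; Unit PH2 55,952.04; Unit 4A 144,606.71.
After rounding ($1): Unit 5A $82,496; Unit PH2 $55,952; Unit 4A $144,607. Sum = $283,055.
No rounding difference to absorb.

Unit 5A: $82,496 | Unit PH2: $55,952 | Unit 4A: $144,607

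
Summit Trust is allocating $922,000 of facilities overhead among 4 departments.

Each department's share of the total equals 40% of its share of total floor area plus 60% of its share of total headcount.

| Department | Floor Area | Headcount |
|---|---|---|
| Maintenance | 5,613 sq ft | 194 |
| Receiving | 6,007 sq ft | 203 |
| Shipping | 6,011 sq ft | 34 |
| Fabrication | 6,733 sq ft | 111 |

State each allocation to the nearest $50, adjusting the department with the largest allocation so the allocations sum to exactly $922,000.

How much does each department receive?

Floor area total 24,364; headcount total 542.
Combined weights (40% floor area + 60% headcount): Maintenance 0.3069; Receiving 0.3233; Shipping 0.1363; Fabrication 0.2334.
Raw shares: Maintenance 282,973.33; Receiving 298,123.32; Shipping 125,691.62; Fabrication 215,211.74.
At nearest $50: Maintenance $282,950; Receiving $298,100; Shipping $125,700; Fabrication $215,200. Sum = $921,950.
Difference $922,000 − $921,950 = +$50 applied to largest allocation (Receiving): Receiving becomes $298,150.

Maintenance: $282,950 · Receiving: $298,150 · Shipping: $125,700 · Fabrication: $215,200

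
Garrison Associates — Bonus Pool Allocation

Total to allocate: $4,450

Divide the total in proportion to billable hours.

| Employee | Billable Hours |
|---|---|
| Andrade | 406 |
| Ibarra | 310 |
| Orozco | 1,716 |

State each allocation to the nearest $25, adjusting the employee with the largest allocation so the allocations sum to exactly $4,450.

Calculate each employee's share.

Andrade: $750 | Ibarra: $575 | Orozco: $3,125

Combined billable hours = 2,432.
Proportional shares: Andrade 406/2,432 × $4,450 = 742.89; Ibarra 310/2,432 × $4,450 = 567.23; Orozco 1,716/2,432 × $4,450 = 3,139.88.
Rounded to nearest $25: Andrade $750; Ibarra $575; Orozco $3,150. Sum = $4,475.
Difference $4,450 − $4,475 = −$25 applied to largest allocation (Orozco): Orozco becomes $3,125.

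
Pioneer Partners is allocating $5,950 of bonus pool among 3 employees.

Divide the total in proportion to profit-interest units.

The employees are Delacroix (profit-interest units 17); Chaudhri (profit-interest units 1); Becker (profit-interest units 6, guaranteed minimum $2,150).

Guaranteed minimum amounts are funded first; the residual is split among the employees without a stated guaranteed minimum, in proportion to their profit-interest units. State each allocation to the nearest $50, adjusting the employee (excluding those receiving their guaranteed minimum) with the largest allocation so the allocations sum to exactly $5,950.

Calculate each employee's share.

Minimums first: Becker $2,150. Remaining pool $3,800.
Remaining pool split over remaining profit-interest units 18: Delacroix 3,588.89 → $3,600; Chaudhri 211.11 → $200.

Delacroix: $3,600 · Chaudhri: $200 · Becker: $2,150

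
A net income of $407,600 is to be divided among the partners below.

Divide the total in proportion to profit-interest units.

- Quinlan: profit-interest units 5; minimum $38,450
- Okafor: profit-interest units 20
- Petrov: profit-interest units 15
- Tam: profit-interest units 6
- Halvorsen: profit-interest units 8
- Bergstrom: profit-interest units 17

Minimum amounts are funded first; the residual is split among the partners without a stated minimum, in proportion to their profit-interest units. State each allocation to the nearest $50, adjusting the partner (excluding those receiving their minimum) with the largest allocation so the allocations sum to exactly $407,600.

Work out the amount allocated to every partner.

Fund the minimums — Quinlan $38,450. Balance $369,150.
Balance split over remaining profit-interest units 66: Okafor 111,863.64 → $111,850; Petrov 83,897.73 → $83,900; Tam 33,559.09 → $33,550; Halvorsen 44,745.45 → $44,750; Bergstrom 95,084.09 → $95,100.

Quinlan: $38,450; Okafor: $111,850; Petrov: $83,900; Tam: $33,550; Halvorsen: $44,750; Bergstrom: $95,100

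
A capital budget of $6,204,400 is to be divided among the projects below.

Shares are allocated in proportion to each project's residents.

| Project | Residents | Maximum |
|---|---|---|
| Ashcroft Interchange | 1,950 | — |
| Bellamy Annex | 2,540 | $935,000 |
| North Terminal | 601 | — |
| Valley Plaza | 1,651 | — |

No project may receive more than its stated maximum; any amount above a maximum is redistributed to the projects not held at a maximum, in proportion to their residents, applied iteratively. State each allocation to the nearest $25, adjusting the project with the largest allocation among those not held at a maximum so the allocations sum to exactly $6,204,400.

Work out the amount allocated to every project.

Residents total: 6,742.
Unconstrained shares: Ashcroft Interchange 1,794,509.05; Bellamy Annex 2,337,463.07; North Terminal 553,076.89; Valley Plaza 1,519,350.99.
Held at cap: Bellamy Annex ($935,000); remaining pool $5,269,400 reallocated over remaining residents 4,202.
Redistributed shares: Ashcroft Interchange 2,445,342.69 → $2,445,350; North Terminal 753,667.16 → $753,675; Valley Plaza 2,070,390.15 → $2,070,400.
Rounding difference −$25 applied to Ashcroft Interchange → $2,445,325.

Ashcroft Interchange: $2,445,325 · Bellamy Annex: $935,000 · North Terminal: $753,675 · Valley Plaza: $2,070,400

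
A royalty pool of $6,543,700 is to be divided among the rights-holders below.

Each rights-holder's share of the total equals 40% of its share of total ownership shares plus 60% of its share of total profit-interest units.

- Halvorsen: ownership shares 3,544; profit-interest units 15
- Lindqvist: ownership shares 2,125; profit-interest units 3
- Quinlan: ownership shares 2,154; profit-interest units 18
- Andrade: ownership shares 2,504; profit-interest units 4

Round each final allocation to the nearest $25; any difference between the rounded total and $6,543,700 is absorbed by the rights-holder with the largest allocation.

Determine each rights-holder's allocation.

Halvorsen: $2,370,600 · Lindqvist: $833,075 · Quinlan: $2,312,750 · Andrade: $1,027,275

Totals — ownership shares 10,327, profit-interest units 40.
Blended shares (40% ownership shares + 60% profit-interest units): Halvorsen 0.3623; Lindqvist 0.1273; Quinlan 0.3534; Andrade 0.1570.
Proportional shares: Halvorsen 2,370,594.25; Lindqvist 833,068.71; Quinlan 2,312,751.54; Andrade 1,027,285.50.
Rounded to nearest $25: Halvorsen $2,370,600; Lindqvist $833,075; Quinlan $2,312,750; Andrade $1,027,275. Sum = $6,543,700.
Sum already equals the total — no adjustment.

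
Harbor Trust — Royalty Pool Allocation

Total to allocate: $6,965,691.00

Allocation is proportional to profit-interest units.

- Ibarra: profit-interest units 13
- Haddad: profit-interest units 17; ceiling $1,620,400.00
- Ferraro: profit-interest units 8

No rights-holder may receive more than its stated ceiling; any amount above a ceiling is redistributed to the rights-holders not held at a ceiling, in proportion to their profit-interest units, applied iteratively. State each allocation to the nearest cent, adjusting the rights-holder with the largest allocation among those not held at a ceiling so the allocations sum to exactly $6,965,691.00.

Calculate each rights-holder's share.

Ibarra: $3,308,989.67 · Haddad: $1,620,400.00 · Ferraro: $2,036,301.33

Total profit-interest units = 38.
Unconstrained shares: Ibarra 2,382,999.5526; Haddad 3,116,230.1842; Ferraro 1,466,461.2632.
Capped: Haddad ($1,620,400.00); remaining pool $5,345,291.00 reallocated over remaining profit-interest units 21.
Shares after redistribution: Ibarra 3,308,989.6667 → $3,308,989.67; Ferraro 2,036,301.3333 → $2,036,301.33.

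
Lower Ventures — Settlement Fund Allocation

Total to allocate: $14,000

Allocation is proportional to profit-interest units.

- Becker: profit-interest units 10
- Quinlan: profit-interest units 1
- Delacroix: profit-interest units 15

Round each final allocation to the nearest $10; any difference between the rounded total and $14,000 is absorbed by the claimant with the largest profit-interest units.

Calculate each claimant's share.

Becker: $5,380 | Quinlan: $540 | Delacroix: $8,080

Profit-interest units total: 10 + 1 + 15 = 26.
Unrounded shares: Becker 5,384.62; Quinlan 538.46; Delacroix 8,076.92.
At nearest $10: Becker $5,380; Quinlan $540; Delacroix $8,080. Sum = $14,000.
Rounded total matches; no reconciliation needed.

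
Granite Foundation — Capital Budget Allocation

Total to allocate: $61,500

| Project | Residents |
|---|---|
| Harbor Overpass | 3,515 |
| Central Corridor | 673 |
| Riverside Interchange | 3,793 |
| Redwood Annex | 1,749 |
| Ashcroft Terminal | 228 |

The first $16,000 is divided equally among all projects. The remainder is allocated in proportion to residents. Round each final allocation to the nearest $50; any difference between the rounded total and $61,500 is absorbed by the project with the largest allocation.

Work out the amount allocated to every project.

Harbor Overpass: $19,250 | Central Corridor: $6,300 | Riverside Interchange: $20,500 | Redwood Annex: $11,200 | Ashcroft Terminal: $4,250

Equal tier: $16,000 ÷ 5 = $3,200 apiece.
Remainder $45,500 by residents (total 9,958): Harbor Overpass 16,060.70 → $16,050; Central Corridor 3,075.07 → $3,100; Riverside Interchange 17,330.94 → $17,350; Redwood Annex 7,991.51 → $8,000; Ashcroft Terminal 1,041.78 → $1,050.
Rounding difference −$50 on remainder applied to Riverside Interchange.
Totals: Harbor Overpass $3,200 + $16,050 = $19,250; Central Corridor $3,200 + $3,100 = $6,300; Riverside Interchange $3,200 + $17,300 = $20,500; Redwood Annex $3,200 + $8,000 = $11,200; Ashcroft Terminal $3,200 + $1,050 = $4,250.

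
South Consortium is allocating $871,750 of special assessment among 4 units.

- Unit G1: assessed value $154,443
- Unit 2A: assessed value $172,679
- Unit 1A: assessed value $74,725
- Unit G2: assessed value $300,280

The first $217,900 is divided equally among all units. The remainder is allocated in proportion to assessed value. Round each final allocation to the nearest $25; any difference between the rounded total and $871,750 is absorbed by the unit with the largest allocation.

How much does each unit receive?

Unit G1: $198,300 | Unit 2A: $215,275 | Unit 1A: $124,050 | Unit G2: $334,125

Equal tier: $217,900 ÷ 4 = $54,475 apiece.
Remainder $653,850 by assessed value (total 702,127): Unit G1 143,823.77 → $143,825; Unit 2A 160,805.90 → $160,800; Unit 1A 69,587.04 → $69,575; Unit G2 279,633.28 → $279,625.
Rounding difference +$25 on remainder applied to Unit G2.
Totals: Unit G1 $54,475 + $143,825 = $198,300; Unit 2A $54,475 + $160,800 = $215,275; Unit 1A $54,475 + $69,575 = $124,050; Unit G2 $54,475 + $279,650 = $334,125.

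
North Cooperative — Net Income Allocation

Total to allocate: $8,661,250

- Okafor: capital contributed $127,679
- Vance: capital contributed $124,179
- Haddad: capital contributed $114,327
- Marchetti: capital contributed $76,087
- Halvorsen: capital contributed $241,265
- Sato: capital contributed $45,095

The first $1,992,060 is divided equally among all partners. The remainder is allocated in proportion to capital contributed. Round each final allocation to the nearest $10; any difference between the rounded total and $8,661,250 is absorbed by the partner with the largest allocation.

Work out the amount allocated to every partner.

Equal tier: $1,992,060 ÷ 6 = $332,010 apiece.
Remainder $6,669,190 by capital contributed (total 728,632): Okafor 1,168,649.62 → $1,168,650; Vance 1,136,614.02 → $1,136,610; Haddad 1,046,438.37 → $1,046,440; Marchetti 696,426.54 → $696,430; Halvorsen 2,208,305.60 → $2,208,310; Sato 412,755.85 → $412,760.
Rounding difference −$10 on remainder applied to Halvorsen.
Totals: Okafor $332,010 + $1,168,650 = $1,500,660; Vance $332,010 + $1,136,610 = $1,468,620; Haddad $332,010 + $1,046,440 = $1,378,450; Marchetti $332,010 + $696,430 = $1,028,440; Halvorsen $332,010 + $2,208,300 = $2,540,310; Sato $332,010 + $412,760 = $744,770.

Okafor: $1,500,660 · Vance: $1,468,620 · Haddad: $1,378,450 · Marchetti: $1,028,440 · Halvorsen: $2,540,310 · Sato: $744,770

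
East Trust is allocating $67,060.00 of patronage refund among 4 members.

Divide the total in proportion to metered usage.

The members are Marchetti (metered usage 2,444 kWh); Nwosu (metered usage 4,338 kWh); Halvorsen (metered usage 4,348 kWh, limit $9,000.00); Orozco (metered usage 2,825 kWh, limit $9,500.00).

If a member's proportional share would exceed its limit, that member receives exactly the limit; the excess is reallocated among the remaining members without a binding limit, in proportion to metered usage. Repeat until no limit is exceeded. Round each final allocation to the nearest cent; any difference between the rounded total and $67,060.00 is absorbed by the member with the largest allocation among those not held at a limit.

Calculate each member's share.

Combined metered usage = 13,955.
Proportional shares (ignoring caps): Marchetti 11,744.5102; Nwosu 20,846.0251; Halvorsen 20,894.0795; Orozco 13,575.3852.
Cap binds for Halvorsen ($9,000.00), Orozco ($9,500.00); balance $48,560.00 reallocated over remaining metered usage 6,782.
Remaining shares: Marchetti 17,499.3571 → $17,499.36; Nwosu 31,060.6429 → $31,060.64.

Marchetti: $17,499.36 · Nwosu: $31,060.64 · Halvorsen: $9,000.00 · Orozco: $9,500.00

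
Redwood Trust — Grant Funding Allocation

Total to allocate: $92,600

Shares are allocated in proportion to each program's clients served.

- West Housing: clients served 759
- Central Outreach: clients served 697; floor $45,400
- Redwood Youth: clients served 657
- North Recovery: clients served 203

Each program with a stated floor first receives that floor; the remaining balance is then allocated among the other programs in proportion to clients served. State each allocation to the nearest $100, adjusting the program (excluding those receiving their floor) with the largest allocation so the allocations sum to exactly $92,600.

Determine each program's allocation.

West Housing: $22,100; Central Outreach: $45,400; Redwood Youth: $19,200; North Recovery: $5,900

Guaranteed amounts: Central Outreach $45,400. Balance $47,200.
Balance split over remaining clients served 1,619: West Housing 22,127.73 → $22,100; Redwood Youth 19,154.05 → $19,200; North Recovery 5,918.22 → $5,900.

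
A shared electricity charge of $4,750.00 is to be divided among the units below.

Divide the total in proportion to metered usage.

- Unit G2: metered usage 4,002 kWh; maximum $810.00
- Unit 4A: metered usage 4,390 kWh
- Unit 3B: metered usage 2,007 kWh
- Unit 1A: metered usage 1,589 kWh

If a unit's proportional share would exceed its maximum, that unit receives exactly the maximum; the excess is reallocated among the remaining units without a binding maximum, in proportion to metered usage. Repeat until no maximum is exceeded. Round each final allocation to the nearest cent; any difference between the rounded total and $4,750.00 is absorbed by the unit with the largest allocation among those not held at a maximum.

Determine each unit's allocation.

Unit G2: $810.00 · Unit 4A: $2,165.87 · Unit 3B: $990.18 · Unit 1A: $783.95

Total metered usage = 11,988.
Proportional shares (ignoring caps): Unit G2 1,585.7107; Unit 4A 1,739.4478; Unit 3B 795.2327; Unit 1A 629.6088.
Cap binds for Unit G2 ($810.00); remaining pool $3,940.00 reallocated over remaining metered usage 7,986.
Shares after redistribution: Unit 4A 2,165.8653 → $2,165.87; Unit 3B 990.1803 → $990.18; Unit 1A 783.9544 → $783.95.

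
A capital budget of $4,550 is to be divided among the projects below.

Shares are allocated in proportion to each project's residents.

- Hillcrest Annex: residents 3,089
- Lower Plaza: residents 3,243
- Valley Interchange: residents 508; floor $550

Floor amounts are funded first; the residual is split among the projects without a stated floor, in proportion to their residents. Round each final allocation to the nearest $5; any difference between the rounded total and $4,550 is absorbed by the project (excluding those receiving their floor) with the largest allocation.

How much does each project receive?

Hillcrest Annex: $1,950 · Lower Plaza: $2,050 · Valley Interchange: $550

Minimums first: Valley Interchange $550. Residual $4,000.
Residual split over remaining residents 6,332: Hillcrest Annex 1,951.36 → $1,950; Lower Plaza 2,048.64 → $2,050.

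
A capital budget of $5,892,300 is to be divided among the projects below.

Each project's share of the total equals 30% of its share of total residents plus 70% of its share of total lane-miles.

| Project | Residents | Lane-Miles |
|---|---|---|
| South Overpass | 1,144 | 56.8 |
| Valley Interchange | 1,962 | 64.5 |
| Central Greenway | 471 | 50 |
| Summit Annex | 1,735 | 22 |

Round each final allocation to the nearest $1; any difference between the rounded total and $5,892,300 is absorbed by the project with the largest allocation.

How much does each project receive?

South Overpass: $1,592,683 · Valley Interchange: $2,029,194 · Central Greenway: $1,223,629 · Summit Annex: $1,046,794

Totals — residents 5,312, lane-miles 193.3.
Combined weights (30% residents + 70% lane-miles): South Overpass 0.2703; Valley Interchange 0.3444; Central Greenway 0.2077; Summit Annex 0.1777.
Unrounded shares: South Overpass 1,592,683.21; Valley Interchange 2,029,193.09; Central Greenway 1,223,629.497; Summit Annex 1,046,794.21.
Rounded to nearest $1: South Overpass $1,592,683; Valley Interchange $2,029,193; Central Greenway $1,223,629; Summit Annex $1,046,794. Sum = $5,892,299.
Difference $5,892,300 − $5,892,299 = +$1 applied to largest allocation (Valley Interchange): Valley Interchange becomes $2,029,194.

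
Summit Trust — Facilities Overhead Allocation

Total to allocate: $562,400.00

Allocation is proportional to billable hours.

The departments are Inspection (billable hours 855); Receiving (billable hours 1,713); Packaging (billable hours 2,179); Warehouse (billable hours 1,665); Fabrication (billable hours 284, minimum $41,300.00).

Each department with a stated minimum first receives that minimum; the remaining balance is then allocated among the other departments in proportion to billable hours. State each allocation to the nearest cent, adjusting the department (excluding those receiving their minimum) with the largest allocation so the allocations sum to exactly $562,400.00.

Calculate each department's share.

Inspection: $69,485.42; Receiving: $139,214.64; Packaging: $177,086.23; Warehouse: $135,313.71; Fabrication: $41,300.00

Minimums first: Fabrication $41,300.00. Balance $521,100.00.
Balance split over remaining billable hours 6,412: Inspection 69,485.4180 → $69,485.42; Receiving 139,214.6444 → $139,214.64; Packaging 177,086.2289 → $177,086.23; Warehouse 135,313.7087 → $135,313.71.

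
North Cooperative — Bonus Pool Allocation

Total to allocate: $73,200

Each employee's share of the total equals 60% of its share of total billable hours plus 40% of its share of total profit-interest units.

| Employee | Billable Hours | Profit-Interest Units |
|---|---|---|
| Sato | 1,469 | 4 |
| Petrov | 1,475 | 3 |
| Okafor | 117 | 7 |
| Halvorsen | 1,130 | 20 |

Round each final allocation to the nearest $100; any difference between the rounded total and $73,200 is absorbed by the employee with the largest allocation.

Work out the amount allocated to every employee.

Billable hours total 4,191; profit-interest units total 34.
Blended shares (60% billable hours + 40% profit-interest units): Sato 0.2574; Petrov 0.2465; Okafor 0.0991; Halvorsen 0.3971.
Pro-rata amounts: Sato 18,839.24; Petrov 18,040.94; Okafor 7,254.35; Halvorsen 29,065.48.
After rounding ($100): Sato $18,800; Petrov $18,000; Okafor $7,300; Halvorsen $29,100. Sum = $73,200.
Rounded total matches; no reconciliation needed.

Sato: $18,800 · Petrov: $18,000 · Okafor: $7,300 · Halvorsen: $29,100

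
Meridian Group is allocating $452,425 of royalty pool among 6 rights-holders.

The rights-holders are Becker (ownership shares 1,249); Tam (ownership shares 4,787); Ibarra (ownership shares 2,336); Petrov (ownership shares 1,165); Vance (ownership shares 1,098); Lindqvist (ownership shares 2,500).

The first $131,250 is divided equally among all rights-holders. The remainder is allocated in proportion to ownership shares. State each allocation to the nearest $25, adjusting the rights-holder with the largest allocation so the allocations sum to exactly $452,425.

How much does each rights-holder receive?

Becker: $52,425 · Tam: $138,925 · Ibarra: $79,000 · Petrov: $50,350 · Vance: $48,725 · Lindqvist: $83,000

$131,250 shared equally gives $21,875 per rights-holder.
Remainder $321,175 by ownership shares (total 13,135): Becker 30,540.36 → $30,550; Tam 117,050.99 → $117,050; Ibarra 57,119.51 → $57,125; Petrov 28,486.40 → $28,475; Vance 26,848.13 → $26,850; Lindqvist 61,129.62 → $61,125.
Totals: Becker $21,875 + $30,550 = $52,425; Tam $21,875 + $117,050 = $138,925; Ibarra $21,875 + $57,125 = $79,000; Petrov $21,875 + $28,475 = $50,350; Vance $21,875 + $26,850 = $48,725; Lindqvist $21,875 + $61,125 = $83,000.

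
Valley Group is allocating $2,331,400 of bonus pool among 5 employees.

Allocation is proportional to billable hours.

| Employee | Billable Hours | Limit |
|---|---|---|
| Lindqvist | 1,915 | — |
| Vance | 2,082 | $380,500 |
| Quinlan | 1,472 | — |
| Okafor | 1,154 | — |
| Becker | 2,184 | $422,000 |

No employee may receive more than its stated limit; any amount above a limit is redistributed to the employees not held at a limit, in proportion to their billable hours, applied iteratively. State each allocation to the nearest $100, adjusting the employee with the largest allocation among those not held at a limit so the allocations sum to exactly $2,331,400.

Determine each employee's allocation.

Sum of billable hours: 8,807.
Pro-rata shares before constraints: Lindqvist 506,941.18; Vance 551,149.63; Quinlan 389,669.67; Okafor 305,488.32; Becker 578,151.20.
Cap binds for Vance ($380,500), Becker ($422,000); balance $1,528,900 reallocated over remaining billable hours 4,541.
Remaining shares: Lindqvist 644,757.43 → $644,800; Quinlan 495,604.67 → $495,600; Okafor 388,537.90 → $388,500.

Lindqvist: $644,800 | Vance: $380,500 | Quinlan: $495,600 | Okafor: $388,500 | Becker: $422,000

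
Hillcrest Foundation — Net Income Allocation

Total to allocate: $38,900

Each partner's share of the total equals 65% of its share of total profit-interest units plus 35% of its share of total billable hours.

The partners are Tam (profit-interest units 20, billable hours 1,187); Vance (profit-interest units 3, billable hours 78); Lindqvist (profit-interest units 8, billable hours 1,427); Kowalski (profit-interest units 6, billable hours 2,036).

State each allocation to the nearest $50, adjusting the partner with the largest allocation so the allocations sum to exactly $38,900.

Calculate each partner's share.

Profit-interest units total 37; billable hours total 4,728.
Composite weights (65% profit-interest units + 35% billable hours): Tam 0.4392; Vance 0.0585; Lindqvist 0.2462; Kowalski 0.2561.
Proportional shares: Tam 17,085.72; Vance 2,274.75; Lindqvist 9,576.29; Kowalski 9,963.24.
At nearest $50: Tam $17,100; Vance $2,250; Lindqvist $9,600; Kowalski $9,950. Sum = $38,900.
Sum already equals the total — no adjustment.

Tam: $17,100 | Vance: $2,250 | Lindqvist: $9,600 | Kowalski: $9,950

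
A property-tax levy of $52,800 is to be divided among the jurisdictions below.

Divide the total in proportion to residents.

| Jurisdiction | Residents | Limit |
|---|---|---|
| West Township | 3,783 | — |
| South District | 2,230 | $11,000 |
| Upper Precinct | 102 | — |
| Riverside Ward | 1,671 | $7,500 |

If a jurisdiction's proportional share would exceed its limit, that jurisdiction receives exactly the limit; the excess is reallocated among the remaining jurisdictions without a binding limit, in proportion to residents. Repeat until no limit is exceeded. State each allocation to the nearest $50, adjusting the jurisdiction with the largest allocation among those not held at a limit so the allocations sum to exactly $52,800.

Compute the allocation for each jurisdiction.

West Township: $33,400 | South District: $11,000 | Upper Precinct: $900 | Riverside Ward: $7,500

Combined residents = 7,786.
Proportional shares (ignoring caps): West Township 25,654.05; South District 15,122.53; Upper Precinct 691.70; Riverside Ward 11,331.72.
Capped: South District ($11,000), Riverside Ward ($7,500); remaining pool $34,300 reallocated over remaining residents 3,885.
Redistributed shares: West Township 33,399.46 → $33,400; Upper Precinct 900.54 → $900.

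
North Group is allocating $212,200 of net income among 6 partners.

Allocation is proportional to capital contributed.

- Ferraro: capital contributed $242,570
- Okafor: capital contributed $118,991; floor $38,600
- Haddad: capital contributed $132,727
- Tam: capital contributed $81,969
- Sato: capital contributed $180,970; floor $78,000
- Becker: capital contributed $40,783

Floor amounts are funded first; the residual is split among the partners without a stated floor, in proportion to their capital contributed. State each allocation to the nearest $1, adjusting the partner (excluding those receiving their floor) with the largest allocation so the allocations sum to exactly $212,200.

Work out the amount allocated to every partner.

Ferraro: $46,561 · Okafor: $38,600 · Haddad: $25,477 · Tam: $15,734 · Sato: $78,000 · Becker: $7,828

Guaranteed amounts: Okafor $38,600; Sato $78,000. Remaining pool $95,600.
Remaining pool split over remaining capital contributed 498,049: Ferraro 46,561.07 → $46,561; Haddad 25,476.81 → $25,477; Tam 15,733.87 → $15,734; Becker 7,828.26 → $7,828.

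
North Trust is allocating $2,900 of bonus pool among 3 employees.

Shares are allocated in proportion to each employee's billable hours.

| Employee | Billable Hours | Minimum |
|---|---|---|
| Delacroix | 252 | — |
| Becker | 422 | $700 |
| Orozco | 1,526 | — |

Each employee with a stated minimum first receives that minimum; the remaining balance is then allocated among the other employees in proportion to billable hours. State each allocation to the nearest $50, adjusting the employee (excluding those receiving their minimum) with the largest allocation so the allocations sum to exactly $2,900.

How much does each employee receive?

Delacroix: $300 · Becker: $700 · Orozco: $1,900

Fund the minimums — Becker $700. Remaining pool $2,200.
Remaining pool split over remaining billable hours 1,778: Delacroix 311.81 → $300; Orozco 1,888.19 → $1,900.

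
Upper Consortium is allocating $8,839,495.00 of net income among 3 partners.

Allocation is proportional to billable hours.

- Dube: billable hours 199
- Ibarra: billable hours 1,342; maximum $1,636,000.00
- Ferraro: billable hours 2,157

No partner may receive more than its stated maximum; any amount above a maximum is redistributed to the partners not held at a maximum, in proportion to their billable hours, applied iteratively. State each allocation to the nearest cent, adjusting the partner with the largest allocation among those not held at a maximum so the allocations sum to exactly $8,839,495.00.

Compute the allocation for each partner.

Dube: $608,444.61 | Ibarra: $1,636,000.00 | Ferraro: $6,595,050.39

Combined billable hours = 3,698.
Pro-rata shares before constraints: Dube 475,678.6114; Ibarra 3,207,842.6961; Ferraro 5,155,973.6925.
Cap binds for Ibarra ($1,636,000.00); balance $7,203,495.00 reallocated over remaining billable hours 2,356.
Redistributed shares: Dube 608,444.6116 → $608,444.61; Ferraro 6,595,050.3884 → $6,595,050.39.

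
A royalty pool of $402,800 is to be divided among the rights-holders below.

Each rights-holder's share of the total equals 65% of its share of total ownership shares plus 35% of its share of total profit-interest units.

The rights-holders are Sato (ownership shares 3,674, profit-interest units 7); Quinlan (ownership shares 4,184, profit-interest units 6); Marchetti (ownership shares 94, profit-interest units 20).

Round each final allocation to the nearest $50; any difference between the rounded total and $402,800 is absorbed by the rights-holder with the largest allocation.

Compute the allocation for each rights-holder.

Totals — ownership shares 7,952, profit-interest units 33.
Combined weights (65% ownership shares + 35% profit-interest units): Sato 0.3746; Quinlan 0.4056; Marchetti 0.2198.
Raw shares: Sato 150,871.48; Quinlan 163,391.14; Marchetti 88,537.38.
After rounding ($50): Sato $150,850; Quinlan $163,400; Marchetti $88,550. Sum = $402,800.
No rounding difference to absorb.

Sato: $150,850 | Quinlan: $163,400 | Marchetti: $88,550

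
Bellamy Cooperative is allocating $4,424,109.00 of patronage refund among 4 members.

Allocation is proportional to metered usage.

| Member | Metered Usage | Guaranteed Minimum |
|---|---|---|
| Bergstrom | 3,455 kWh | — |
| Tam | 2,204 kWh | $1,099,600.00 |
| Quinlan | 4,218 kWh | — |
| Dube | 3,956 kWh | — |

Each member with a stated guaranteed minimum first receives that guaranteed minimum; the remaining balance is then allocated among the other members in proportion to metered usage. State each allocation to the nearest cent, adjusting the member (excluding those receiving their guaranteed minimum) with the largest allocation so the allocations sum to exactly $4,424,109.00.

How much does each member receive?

Fund the minimums — Tam $1,099,600.00. Balance $3,324,509.00.
Balance split over remaining metered usage 11,629: Bergstrom 987,718.5136 → $987,718.51; Quinlan 1,205,845.6412 → $1,205,845.64; Dube 1,130,944.8451 → $1,130,944.85.

Bergstrom: $987,718.51 | Tam: $1,099,600.00 | Quinlan: $1,205,845.64 | Dube: $1,130,944.85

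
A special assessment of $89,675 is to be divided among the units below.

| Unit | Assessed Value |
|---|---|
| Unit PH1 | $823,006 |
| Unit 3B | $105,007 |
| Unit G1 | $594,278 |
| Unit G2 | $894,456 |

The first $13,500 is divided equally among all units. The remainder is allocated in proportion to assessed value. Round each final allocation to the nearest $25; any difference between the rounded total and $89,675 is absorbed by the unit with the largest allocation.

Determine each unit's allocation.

First tranche $13,500 split equally: $3,375 each.
Remainder $76,175 by assessed value (total 2,416,747): Unit PH1 25,940.85 → $25,950; Unit 3B 3,309.78 → $3,300; Unit G1 18,731.43 → $18,725; Unit G2 28,192.93 → $28,200.
Totals: Unit PH1 $3,375 + $25,950 = $29,325; Unit 3B $3,375 + $3,300 = $6,675; Unit G1 $3,375 + $18,725 = $22,100; Unit G2 $3,375 + $28,200 = $31,575.

Unit PH1: $29,325 | Unit 3B: $6,675 | Unit G1: $22,100 | Unit G2: $31,575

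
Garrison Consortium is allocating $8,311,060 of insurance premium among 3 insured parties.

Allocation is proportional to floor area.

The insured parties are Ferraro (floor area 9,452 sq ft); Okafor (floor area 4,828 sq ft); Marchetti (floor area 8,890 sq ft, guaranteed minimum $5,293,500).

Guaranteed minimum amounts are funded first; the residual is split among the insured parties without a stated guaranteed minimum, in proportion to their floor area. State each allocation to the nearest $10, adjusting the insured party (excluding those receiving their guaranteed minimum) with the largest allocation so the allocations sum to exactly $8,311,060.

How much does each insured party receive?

Guaranteed amounts: Marchetti $5,293,500. Remaining pool $3,017,560.
Remaining pool split over remaining floor area 14,280: Ferraro 1,997,337.33 → $1,997,340; Okafor 1,020,222.67 → $1,020,220.

Ferraro: $1,997,340; Okafor: $1,020,220; Marchetti: $5,293,500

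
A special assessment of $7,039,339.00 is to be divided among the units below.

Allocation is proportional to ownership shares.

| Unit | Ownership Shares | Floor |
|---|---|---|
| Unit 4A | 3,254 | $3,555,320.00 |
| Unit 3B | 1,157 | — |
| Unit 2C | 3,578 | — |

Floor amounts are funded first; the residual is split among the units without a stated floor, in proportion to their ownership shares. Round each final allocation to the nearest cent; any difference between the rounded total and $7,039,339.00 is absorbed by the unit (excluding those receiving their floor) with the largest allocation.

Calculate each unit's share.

Minimums first: Unit 4A $3,555,320.00. Remaining pool $3,484,019.00.
Remaining pool split over remaining ownership shares 4,735: Unit 3B 851,322.0661 → $851,322.07; Unit 2C 2,632,696.9339 → $2,632,696.93.

Unit 4A: $3,555,320.00 | Unit 3B: $851,322.07 | Unit 2C: $2,632,696.93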